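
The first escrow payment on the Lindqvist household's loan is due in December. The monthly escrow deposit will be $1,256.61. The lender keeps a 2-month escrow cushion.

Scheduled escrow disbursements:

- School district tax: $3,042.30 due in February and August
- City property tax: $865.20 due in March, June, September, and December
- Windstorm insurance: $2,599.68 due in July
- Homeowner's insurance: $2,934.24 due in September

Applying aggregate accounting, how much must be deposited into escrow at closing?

Cushion = 2 × $1,256.61 = $2,513.22
Trial balance (start $0, +$1,256.61 each month, − disbursements):
  Dec: +$1,256.61 − $865.20 → $391.41
  Jan: +$1,256.61 → $1,648.02
  Feb: +$1,256.61 − $3,042.30 → -$137.67
  Mar: +$1,256.61 − $865.20 → $253.74
  Apr: +$1,256.61 → $1,510.35
  May: +$1,256.61 → $2,766.96
  Jun: +$1,256.61 − $865.20 → $3,158.37
  Jul: +$1,256.61 − $2,599.68 → $1,815.30
  Aug: +$1,256.61 − $3,042.30 → $29.61
  Sep: +$1,256.61 − $3,799.44 → -$2,513.22
  Oct: +$1,256.61 → -$1,256.61
  Nov: +$1,256.61 → $0.00
Lowest trial balance = -$2,513.22 (Sep)
Initial deposit = cushion − low point = $2,513.22 − (-$2,513.22) = $5,026.44

$5,026.44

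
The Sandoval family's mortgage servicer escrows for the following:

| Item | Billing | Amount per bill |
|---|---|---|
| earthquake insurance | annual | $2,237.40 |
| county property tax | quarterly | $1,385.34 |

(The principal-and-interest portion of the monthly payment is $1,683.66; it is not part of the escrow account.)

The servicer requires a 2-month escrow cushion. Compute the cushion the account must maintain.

$1,296.46

Earthquake insurance — $2,237.40 per year
County property tax — $1,385.34 × 4 = $5,541.36 per year
Combined annual = $7,778.76
Monthly = $7,778.76 / 12 = $648.23
Required cushion = 2 × $648.23 = $1,296.46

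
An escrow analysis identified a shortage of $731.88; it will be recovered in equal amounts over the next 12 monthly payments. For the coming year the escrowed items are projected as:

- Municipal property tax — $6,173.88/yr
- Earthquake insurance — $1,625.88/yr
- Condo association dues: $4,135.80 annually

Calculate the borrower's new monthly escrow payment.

Municipal property tax = $6,173.88
Earthquake insurance = $1,625.88
Condo association dues = $4,135.80
Total annual escrow = $6,173.88 + $1,625.88 + $4,135.80 = $11,935.56
Per month = $11,935.56 ÷ 12 = $994.63
Monthly shortage recovery: $731.88 ÷ 12 = $60.99
New monthly escrow = $994.63 + $60.99 = $1,055.62

$1,055.62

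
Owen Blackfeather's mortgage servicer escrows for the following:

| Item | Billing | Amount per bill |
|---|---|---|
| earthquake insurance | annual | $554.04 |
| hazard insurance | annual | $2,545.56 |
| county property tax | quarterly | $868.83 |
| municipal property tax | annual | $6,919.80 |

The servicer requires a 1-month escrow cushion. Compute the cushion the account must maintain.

Earthquake insurance: $554.04 annually
Hazard insurance: $2,545.56 annually
County property tax: $868.83 × 4 = $3,475.32 annually
Municipal property tax: $6,919.80 annually
Total per year = $13,494.72
Monthly = $13,494.72 / 12 = $1,124.56
Required cushion = 1 × $1,124.56 = $1,124.56

$1,124.56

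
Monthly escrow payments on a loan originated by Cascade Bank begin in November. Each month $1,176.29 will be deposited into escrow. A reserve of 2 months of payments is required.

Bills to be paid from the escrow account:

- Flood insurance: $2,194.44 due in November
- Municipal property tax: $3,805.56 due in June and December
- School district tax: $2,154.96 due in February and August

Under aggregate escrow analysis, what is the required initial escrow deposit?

$6,000.00

Cushion = 2 × $1,176.29 = $2,352.58
Trial balance (start $0, +$1,176.29 each month, − disbursements):
  Nov: +$1,176.29 − $2,194.44 → -$1,018.15
  Dec: +$1,176.29 − $3,805.56 → -$3,647.42
  Jan: +$1,176.29 → -$2,471.13
  Feb: +$1,176.29 − $2,154.96 → -$3,449.80
  Mar: +$1,176.29 → -$2,273.51
  Apr: +$1,176.29 → -$1,097.22
  May: +$1,176.29 → $79.07
  Jun: +$1,176.29 − $3,805.56 → -$2,550.20
  Jul: +$1,176.29 → -$1,373.91
  Aug: +$1,176.29 − $2,154.96 → -$2,352.58
  Sep: +$1,176.29 → -$1,176.29
  Oct: +$1,176.29 → $0.00
Lowest trial balance = -$3,647.42 (Dec)
Initial deposit = cushion − low point = $2,352.58 − (-$3,647.42) = $6,000.00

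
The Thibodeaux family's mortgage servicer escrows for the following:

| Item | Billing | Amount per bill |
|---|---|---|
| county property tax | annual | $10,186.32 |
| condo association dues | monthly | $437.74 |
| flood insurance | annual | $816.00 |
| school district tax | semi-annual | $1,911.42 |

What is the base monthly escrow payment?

$1,673.17

County property tax — $10,186.32
Condo association dues — $437.74 × 12 = $5,252.88
Flood insurance — $816.00
School district tax — $1,911.42 × 2 = $3,822.84
Yearly total = $20,078.04
Base monthly escrow = $20,078.04 ÷ 12 = $1,673.17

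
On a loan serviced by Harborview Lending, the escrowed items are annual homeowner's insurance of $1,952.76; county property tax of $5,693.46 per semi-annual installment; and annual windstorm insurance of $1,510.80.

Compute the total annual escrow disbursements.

$14,850.48

Homeowner's insurance = $1,952.76 annually
County property tax = $5,693.46 × 2 = $11,386.92 annually
Windstorm insurance = $1,510.80 annually
Annual escrow total = $14,850.48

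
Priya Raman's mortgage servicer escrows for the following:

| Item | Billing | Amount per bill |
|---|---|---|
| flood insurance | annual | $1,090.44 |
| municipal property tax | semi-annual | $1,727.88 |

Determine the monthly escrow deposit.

Flood insurance: $1,090.44/yr
Municipal property tax: $1,727.88 × 2 = $3,455.76/yr
Total annual escrow = $1,090.44 + $3,455.76 = $4,546.20
Base monthly escrow = $4,546.20 / 12 = $378.85

$378.85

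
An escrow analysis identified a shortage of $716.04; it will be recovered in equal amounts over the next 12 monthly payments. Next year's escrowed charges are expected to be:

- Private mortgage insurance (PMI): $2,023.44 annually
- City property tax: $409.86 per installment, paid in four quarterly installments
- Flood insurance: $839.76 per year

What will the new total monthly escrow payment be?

Private mortgage insurance (PMI) — $2,023.44
City property tax — $409.86 × 4 = $1,639.44
Flood insurance — $839.76
Annual escrow total = $4,502.64
Base monthly escrow = $4,502.64 ÷ 12 = $375.22
Monthly shortage recovery: $716.04 ÷ 12 = $59.67
Adjusted monthly = $375.22 + $59.67 = $434.89

$434.89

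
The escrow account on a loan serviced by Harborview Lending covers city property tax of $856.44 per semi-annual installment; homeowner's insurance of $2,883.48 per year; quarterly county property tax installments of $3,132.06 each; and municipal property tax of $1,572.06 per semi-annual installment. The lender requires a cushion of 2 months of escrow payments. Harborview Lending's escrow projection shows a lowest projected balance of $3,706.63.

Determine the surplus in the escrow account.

$328.51

City property tax — $856.44 × 2 = $1,712.88
Homeowner's insurance — $2,883.48
County property tax — $3,132.06 × 4 = $12,528.24
Municipal property tax — $1,572.06 × 2 = $3,144.12
Combined annual = $1,712.88 + $2,883.48 + $12,528.24 + $3,144.12 = $20,268.72
Per month = $20,268.72 ÷ 12 = $1,689.06
Required cushion = 2 × $1,689.06 = $3,378.12
Excess over cushion: $3,706.63 − $3,378.12 = $328.51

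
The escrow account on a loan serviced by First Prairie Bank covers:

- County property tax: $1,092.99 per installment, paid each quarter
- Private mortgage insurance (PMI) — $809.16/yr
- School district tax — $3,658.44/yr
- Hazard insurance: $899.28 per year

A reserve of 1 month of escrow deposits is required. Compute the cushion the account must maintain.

County property tax: $1,092.99 × 4 = $4,371.96/yr
Private mortgage insurance (PMI): $809.16/yr
School district tax: $3,658.44/yr
Hazard insurance: $899.28/yr
Total per year = $4,371.96 + $809.16 + $3,658.44 + $899.28 = $9,738.84
Per month = $9,738.84 / 12 = $811.57
Reserve = 1 × $811.57 = $811.57

$811.57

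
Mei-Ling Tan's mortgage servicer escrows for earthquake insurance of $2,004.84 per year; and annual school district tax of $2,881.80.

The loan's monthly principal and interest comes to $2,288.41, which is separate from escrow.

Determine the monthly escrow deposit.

$407.22

Earthquake insurance = $2,004.84 per year
School district tax = $2,881.80 per year
Total annual escrow = $2,004.84 + $2,881.80 = $4,886.64
Monthly = $4,886.64 ÷ 12 = $407.22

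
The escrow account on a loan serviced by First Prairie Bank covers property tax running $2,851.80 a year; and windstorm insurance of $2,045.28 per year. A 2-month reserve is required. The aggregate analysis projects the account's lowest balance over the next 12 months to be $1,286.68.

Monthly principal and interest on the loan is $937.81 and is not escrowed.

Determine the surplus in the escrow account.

$470.50

Property tax — $2,851.80 annually
Windstorm insurance — $2,045.28 annually
Total annual escrow = $2,851.80 + $2,045.28 = $4,897.08
Monthly escrow = $4,897.08 ÷ 12 = $408.09
Required cushion = 2 × $408.09 = $816.18
Surplus = $1,286.68 − $816.18 = $470.50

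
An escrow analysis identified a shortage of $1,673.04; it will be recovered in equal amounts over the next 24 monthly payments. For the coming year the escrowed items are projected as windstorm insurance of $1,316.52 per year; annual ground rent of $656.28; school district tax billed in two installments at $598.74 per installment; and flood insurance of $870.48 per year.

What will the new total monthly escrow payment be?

$406.44

Windstorm insurance — $1,316.52/yr
Ground rent — $656.28/yr
School district tax — $598.74 × 2 = $1,197.48/yr
Flood insurance — $870.48/yr
Total per year = $4,040.76
Monthly escrow = $4,040.76 ÷ 12 = $336.73
Monthly shortage recovery: $1,673.04 ÷ 24 = $69.71
New monthly escrow = $336.73 + $69.71 = $406.44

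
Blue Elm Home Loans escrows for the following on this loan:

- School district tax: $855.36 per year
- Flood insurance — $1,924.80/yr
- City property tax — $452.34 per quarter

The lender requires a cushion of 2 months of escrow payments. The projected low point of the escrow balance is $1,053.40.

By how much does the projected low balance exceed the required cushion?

School district tax: $855.36
Flood insurance: $1,924.80
City property tax: $452.34 × 4 = $1,809.36
Annual escrow total = $4,589.52
Per month = $4,589.52 / 12 = $382.46
Required cushion = 2 × $382.46 = $764.92
Surplus = $1,053.40 − $764.92 = $288.48

$288.48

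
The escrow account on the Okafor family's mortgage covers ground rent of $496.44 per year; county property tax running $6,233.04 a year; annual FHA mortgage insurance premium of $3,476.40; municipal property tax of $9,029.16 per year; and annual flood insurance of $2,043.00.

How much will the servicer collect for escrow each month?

$1,773.17

Ground rent — $496.44 annually
County property tax — $6,233.04 annually
FHA mortgage insurance premium — $3,476.40 annually
Municipal property tax — $9,029.16 annually
Flood insurance — $2,043.00 annually
Annual escrow total = $21,278.04
Base monthly escrow = $21,278.04 / 12 = $1,773.17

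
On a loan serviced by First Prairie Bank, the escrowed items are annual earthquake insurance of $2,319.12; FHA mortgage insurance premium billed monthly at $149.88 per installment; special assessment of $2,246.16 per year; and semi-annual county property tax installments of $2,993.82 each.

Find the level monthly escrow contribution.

Earthquake insurance — $2,319.12 annually
FHA mortgage insurance premium — $149.88 × 12 = $1,798.56 annually
Special assessment — $2,246.16 annually
County property tax — $2,993.82 × 2 = $5,987.64 annually
Annual escrow total = $12,351.48
Base monthly escrow = $12,351.48 ÷ 12 = $1,029.29

$1,029.29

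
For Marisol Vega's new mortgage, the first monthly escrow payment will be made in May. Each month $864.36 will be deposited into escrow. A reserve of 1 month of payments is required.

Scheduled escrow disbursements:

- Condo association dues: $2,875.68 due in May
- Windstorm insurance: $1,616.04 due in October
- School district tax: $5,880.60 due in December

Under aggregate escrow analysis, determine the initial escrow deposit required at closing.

Cushion = 1 × $864.36 = $864.36
Trial balance (start $0, +$864.36 each month, − disbursements):
  May: +$864.36 − $2,875.68 → -$2,011.32
  Jun: +$864.36 → -$1,146.96
  Jul: +$864.36 → -$282.60
  Aug: +$864.36 → $581.76
  Sep: +$864.36 → $1,446.12
  Oct: +$864.36 − $1,616.04 → $694.44
  Nov: +$864.36 → $1,558.80
  Dec: +$864.36 − $5,880.60 → -$3,457.44
  Jan: +$864.36 → -$2,593.08
  Feb: +$864.36 → -$1,728.72
  Mar: +$864.36 → -$864.36
  Apr: +$864.36 → $0.00
Lowest trial balance = -$3,457.44 (Dec)
Initial deposit = cushion − low point = $864.36 − (-$3,457.44) = $4,321.80

$4,321.80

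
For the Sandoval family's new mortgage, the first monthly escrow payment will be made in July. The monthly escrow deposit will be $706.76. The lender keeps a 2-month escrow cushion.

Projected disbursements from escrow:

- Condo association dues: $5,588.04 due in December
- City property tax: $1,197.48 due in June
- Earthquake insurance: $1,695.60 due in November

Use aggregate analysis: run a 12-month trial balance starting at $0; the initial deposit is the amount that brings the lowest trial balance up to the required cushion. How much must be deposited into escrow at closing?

Cushion = 2 × $706.76 = $1,413.52
Trial balance (start $0, +$706.76 each month, − disbursements):
  Jul: +$706.76 → $706.76
  Aug: +$706.76 → $1,413.52
  Sep: +$706.76 → $2,120.28
  Oct: +$706.76 → $2,827.04
  Nov: +$706.76 − $1,695.60 → $1,838.20
  Dec: +$706.76 − $5,588.04 → -$3,043.08
  Jan: +$706.76 → -$2,336.32
  Feb: +$706.76 → -$1,629.56
  Mar: +$706.76 → -$922.80
  Apr: +$706.76 → -$216.04
  May: +$706.76 → $490.72
  Jun: +$706.76 − $1,197.48 → $0.00
Lowest trial balance = -$3,043.08 (Dec)
Initial deposit = cushion − low point = $1,413.52 − (-$3,043.08) = $4,456.60

$4,456.60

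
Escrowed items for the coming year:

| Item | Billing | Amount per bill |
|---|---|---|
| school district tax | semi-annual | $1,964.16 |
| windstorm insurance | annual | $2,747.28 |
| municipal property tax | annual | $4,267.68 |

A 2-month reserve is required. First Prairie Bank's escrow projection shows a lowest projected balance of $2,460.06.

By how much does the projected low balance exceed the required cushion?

School district tax — $1,964.16 × 2 = $3,928.32 annually
Windstorm insurance — $2,747.28 annually
Municipal property tax — $4,267.68 annually
Yearly total = $3,928.32 + $2,747.28 + $4,267.68 = $10,943.28
Monthly escrow = $10,943.28 / 12 = $911.94
Cushion = 2 × $911.94 = $1,823.88
Excess over cushion: $2,460.06 − $1,823.88 = $636.18

$636.18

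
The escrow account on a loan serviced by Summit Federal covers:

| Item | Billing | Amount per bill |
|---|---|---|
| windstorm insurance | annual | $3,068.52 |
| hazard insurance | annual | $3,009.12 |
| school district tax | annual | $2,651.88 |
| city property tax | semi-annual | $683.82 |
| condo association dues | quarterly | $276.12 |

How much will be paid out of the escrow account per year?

$11,201.64

Windstorm insurance: $3,068.52/yr
Hazard insurance: $3,009.12/yr
School district tax: $2,651.88/yr
City property tax: $683.82 × 2 = $1,367.64/yr
Condo association dues: $276.12 × 4 = $1,104.48/yr
Total annual escrow = $3,068.52 + $3,009.12 + $2,651.88 + $1,367.64 + $1,104.48 = $11,201.64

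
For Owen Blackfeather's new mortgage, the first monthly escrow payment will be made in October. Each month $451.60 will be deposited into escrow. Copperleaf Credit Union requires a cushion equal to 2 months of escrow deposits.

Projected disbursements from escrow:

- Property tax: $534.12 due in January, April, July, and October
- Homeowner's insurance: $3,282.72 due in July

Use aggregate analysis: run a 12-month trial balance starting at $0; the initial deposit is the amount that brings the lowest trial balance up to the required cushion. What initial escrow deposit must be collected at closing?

Cushion = 2 × $451.60 = $903.20
Trial balance (start $0, +$451.60 each month, − disbursements):
  Oct: +$451.60 − $534.12 → -$82.52
  Nov: +$451.60 → $369.08
  Dec: +$451.60 → $820.68
  Jan: +$451.60 − $534.12 → $738.16
  Feb: +$451.60 → $1,189.76
  Mar: +$451.60 → $1,641.36
  Apr: +$451.60 − $534.12 → $1,558.84
  May: +$451.60 → $2,010.44
  Jun: +$451.60 → $2,462.04
  Jul: +$451.60 − $3,816.84 → -$903.20
  Aug: +$451.60 → -$451.60
  Sep: +$451.60 → $0.00
Lowest trial balance = -$903.20 (Jul)
Initial deposit = cushion − low point = $903.20 − (-$903.20) = $1,806.40

$1,806.40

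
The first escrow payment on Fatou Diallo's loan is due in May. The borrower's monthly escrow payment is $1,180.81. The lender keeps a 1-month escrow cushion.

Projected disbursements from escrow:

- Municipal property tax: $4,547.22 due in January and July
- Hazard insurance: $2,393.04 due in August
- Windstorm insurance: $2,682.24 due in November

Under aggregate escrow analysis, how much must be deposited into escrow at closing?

$4,723.24

Cushion = 1 × $1,180.81 = $1,180.81
Trial balance (start $0, +$1,180.81 each month, − disbursements):
  May: +$1,180.81 → $1,180.81
  Jun: +$1,180.81 → $2,361.62
  Jul: +$1,180.81 − $4,547.22 → -$1,004.79
  Aug: +$1,180.81 − $2,393.04 → -$2,217.02
  Sep: +$1,180.81 → -$1,036.21
  Oct: +$1,180.81 → $144.60
  Nov: +$1,180.81 − $2,682.24 → -$1,356.83
  Dec: +$1,180.81 → -$176.02
  Jan: +$1,180.81 − $4,547.22 → -$3,542.43
  Feb: +$1,180.81 → -$2,361.62
  Mar: +$1,180.81 → -$1,180.81
  Apr: +$1,180.81 → $0.00
Lowest trial balance = -$3,542.43 (Jan)
Initial deposit = cushion − low point = $1,180.81 − (-$3,542.43) = $4,723.24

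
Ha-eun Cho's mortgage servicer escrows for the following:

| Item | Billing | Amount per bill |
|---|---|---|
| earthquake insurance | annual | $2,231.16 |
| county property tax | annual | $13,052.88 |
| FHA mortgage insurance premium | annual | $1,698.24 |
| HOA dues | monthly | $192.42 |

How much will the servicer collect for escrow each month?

Earthquake insurance — $2,231.16 annually
County property tax — $13,052.88 annually
FHA mortgage insurance premium — $1,698.24 annually
HOA dues — $192.42 × 12 = $2,309.04 annually
Combined annual = $19,291.32
Per month = $19,291.32 / 12 = $1,607.61

$1,607.61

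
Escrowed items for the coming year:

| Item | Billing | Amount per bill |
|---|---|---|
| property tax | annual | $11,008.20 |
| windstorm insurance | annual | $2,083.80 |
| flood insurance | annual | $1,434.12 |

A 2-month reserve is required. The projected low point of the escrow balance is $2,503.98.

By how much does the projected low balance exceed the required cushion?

Property tax — $11,008.20
Windstorm insurance — $2,083.80
Flood insurance — $1,434.12
Yearly total = $11,008.20 + $2,083.80 + $1,434.12 = $14,526.12
Per month = $14,526.12 ÷ 12 = $1,210.51
Cushion = 2 × $1,210.51 = $2,421.02
Surplus = $2,503.98 − $2,421.02 = $82.96

$82.96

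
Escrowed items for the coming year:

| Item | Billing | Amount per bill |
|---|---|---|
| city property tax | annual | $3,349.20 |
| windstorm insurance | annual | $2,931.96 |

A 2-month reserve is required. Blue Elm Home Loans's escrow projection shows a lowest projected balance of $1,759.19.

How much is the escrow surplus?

$712.33

City property tax — $3,349.20/yr
Windstorm insurance — $2,931.96/yr
Yearly total = $6,281.16
Monthly = $6,281.16 ÷ 12 = $523.43
Cushion = 2 × $523.43 = $1,046.86
Surplus = $1,759.19 − $1,046.86 = $712.33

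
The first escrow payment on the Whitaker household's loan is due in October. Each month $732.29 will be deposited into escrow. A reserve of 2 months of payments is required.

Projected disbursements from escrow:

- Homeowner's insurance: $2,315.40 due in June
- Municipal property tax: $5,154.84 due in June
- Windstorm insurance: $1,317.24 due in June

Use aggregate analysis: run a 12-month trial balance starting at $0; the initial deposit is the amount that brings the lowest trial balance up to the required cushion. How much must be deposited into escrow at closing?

$3,661.45

Cushion = 2 × $732.29 = $1,464.58
Trial balance (start $0, +$732.29 each month, − disbursements):
  Oct: +$732.29 → $732.29
  Nov: +$732.29 → $1,464.58
  Dec: +$732.29 → $2,196.87
  Jan: +$732.29 → $2,929.16
  Feb: +$732.29 → $3,661.45
  Mar: +$732.29 → $4,393.74
  Apr: +$732.29 → $5,126.03
  May: +$732.29 → $5,858.32
  Jun: +$732.29 − $8,787.48 → -$2,196.87
  Jul: +$732.29 → -$1,464.58
  Aug: +$732.29 → -$732.29
  Sep: +$732.29 → $0.00
Lowest trial balance = -$2,196.87 (Jun)
Initial deposit = cushion − low point = $1,464.58 − (-$2,196.87) = $3,661.45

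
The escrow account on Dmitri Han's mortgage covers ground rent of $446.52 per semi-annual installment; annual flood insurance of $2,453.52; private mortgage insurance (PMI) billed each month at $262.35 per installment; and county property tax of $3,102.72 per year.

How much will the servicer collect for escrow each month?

Ground rent = $446.52 × 2 = $893.04 per year
Flood insurance = $2,453.52 per year
Private mortgage insurance (PMI) = $262.35 × 12 = $3,148.20 per year
County property tax = $3,102.72 per year
Yearly total = $893.04 + $2,453.52 + $3,148.20 + $3,102.72 = $9,597.48
Per month = $9,597.48 ÷ 12 = $799.79

$799.79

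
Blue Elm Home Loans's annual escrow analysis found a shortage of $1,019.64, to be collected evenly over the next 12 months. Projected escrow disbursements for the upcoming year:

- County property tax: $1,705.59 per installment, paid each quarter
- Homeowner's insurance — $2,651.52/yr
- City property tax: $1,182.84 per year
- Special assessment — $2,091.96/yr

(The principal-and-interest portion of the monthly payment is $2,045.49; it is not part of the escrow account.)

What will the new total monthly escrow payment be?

County property tax: $1,705.59 × 4 = $6,822.36 annually
Homeowner's insurance: $2,651.52 annually
City property tax: $1,182.84 annually
Special assessment: $2,091.96 annually
Annual escrow total = $12,748.68
Base monthly escrow = $12,748.68 / 12 = $1,062.39
Shortage spread = $1,019.64 ÷ 12 = $84.97/mo
New monthly escrow = $1,062.39 + $84.97 = $1,147.36

$1,147.36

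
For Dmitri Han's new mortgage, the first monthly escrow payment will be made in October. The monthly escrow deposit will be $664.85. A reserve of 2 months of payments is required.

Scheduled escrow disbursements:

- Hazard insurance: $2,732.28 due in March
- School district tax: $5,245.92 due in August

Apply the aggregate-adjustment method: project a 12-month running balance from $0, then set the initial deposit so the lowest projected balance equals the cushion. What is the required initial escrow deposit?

$1,994.55

Cushion = 2 × $664.85 = $1,329.70
Trial balance (start $0, +$664.85 each month, − disbursements):
  Oct: +$664.85 → $664.85
  Nov: +$664.85 → $1,329.70
  Dec: +$664.85 → $1,994.55
  Jan: +$664.85 → $2,659.40
  Feb: +$664.85 → $3,324.25
  Mar: +$664.85 − $2,732.28 → $1,256.82
  Apr: +$664.85 → $1,921.67
  May: +$664.85 → $2,586.52
  Jun: +$664.85 → $3,251.37
  Jul: +$664.85 → $3,916.22
  Aug: +$664.85 − $5,245.92 → -$664.85
  Sep: +$664.85 → $0.00
Lowest trial balance = -$664.85 (Aug)
Initial deposit = cushion − low point = $1,329.70 − (-$664.85) = $1,994.55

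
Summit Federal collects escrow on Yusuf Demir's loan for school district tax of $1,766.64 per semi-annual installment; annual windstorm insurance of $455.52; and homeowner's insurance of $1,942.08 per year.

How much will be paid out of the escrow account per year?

$5,930.88

School district tax: $1,766.64 × 2 = $3,533.28 per year
Windstorm insurance: $455.52 per year
Homeowner's insurance: $1,942.08 per year
Total per year = $3,533.28 + $455.52 + $1,942.08 = $5,930.88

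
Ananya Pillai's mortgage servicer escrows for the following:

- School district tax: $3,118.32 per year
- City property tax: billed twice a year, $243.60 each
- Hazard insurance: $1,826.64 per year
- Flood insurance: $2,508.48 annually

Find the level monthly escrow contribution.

School district tax: $3,118.32/yr
City property tax: $243.60 × 2 = $487.20/yr
Hazard insurance: $1,826.64/yr
Flood insurance: $2,508.48/yr
Total annual escrow = $3,118.32 + $487.20 + $1,826.64 + $2,508.48 = $7,940.64
Monthly escrow = $7,940.64 ÷ 12 = $661.72

$661.72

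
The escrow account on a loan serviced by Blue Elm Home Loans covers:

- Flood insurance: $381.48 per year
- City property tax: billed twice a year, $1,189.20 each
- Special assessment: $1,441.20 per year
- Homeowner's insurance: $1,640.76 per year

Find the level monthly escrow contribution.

Flood insurance: $381.48
City property tax: $1,189.20 × 2 = $2,378.40
Special assessment: $1,441.20
Homeowner's insurance: $1,640.76
Annual escrow total = $381.48 + $2,378.40 + $1,441.20 + $1,640.76 = $5,841.84
Monthly escrow = $5,841.84 ÷ 12 = $486.82

$486.82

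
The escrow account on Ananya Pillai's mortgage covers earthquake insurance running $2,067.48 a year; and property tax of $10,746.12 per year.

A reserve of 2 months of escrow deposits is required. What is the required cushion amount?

$2,135.60

Earthquake insurance: $2,067.48 annually
Property tax: $10,746.12 annually
Combined annual = $2,067.48 + $10,746.12 = $12,813.60
Base monthly escrow = $12,813.60 / 12 = $1,067.80
Required cushion = 2 × $1,067.80 = $2,135.60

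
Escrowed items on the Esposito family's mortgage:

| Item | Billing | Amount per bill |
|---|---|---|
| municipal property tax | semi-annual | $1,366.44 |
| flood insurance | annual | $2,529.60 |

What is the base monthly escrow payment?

Municipal property tax: $1,366.44 × 2 = $2,732.88/yr
Flood insurance: $2,529.60/yr
Total annual escrow = $2,732.88 + $2,529.60 = $5,262.48
Base monthly escrow = $5,262.48 / 12 = $438.54

$438.54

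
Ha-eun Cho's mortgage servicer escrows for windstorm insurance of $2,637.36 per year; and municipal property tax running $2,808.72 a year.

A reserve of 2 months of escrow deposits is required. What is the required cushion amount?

Windstorm insurance — $2,637.36 annually
Municipal property tax — $2,808.72 annually
Combined annual = $2,637.36 + $2,808.72 = $5,446.08
Base monthly escrow = $5,446.08 ÷ 12 = $453.84
Cushion = 2 × $453.84 = $907.68

$907.68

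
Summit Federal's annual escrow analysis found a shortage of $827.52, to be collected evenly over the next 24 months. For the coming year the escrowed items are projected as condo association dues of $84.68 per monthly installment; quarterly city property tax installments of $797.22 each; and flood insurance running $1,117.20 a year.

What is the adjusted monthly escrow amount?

Condo association dues — $84.68 × 12 = $1,016.16 annually
City property tax — $797.22 × 4 = $3,188.88 annually
Flood insurance — $1,117.20 annually
Combined annual = $5,322.24
Monthly = $5,322.24 ÷ 12 = $443.52
Monthly shortage recovery: $827.52 / 24 = $34.48
Adjusted monthly = $443.52 + $34.48 = $478.00

$478.00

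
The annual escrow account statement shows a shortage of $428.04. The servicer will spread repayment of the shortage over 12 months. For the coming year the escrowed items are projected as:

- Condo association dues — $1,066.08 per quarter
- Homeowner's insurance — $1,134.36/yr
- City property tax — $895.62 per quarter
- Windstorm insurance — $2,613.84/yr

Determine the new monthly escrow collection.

Condo association dues = $1,066.08 × 4 = $4,264.32 annually
Homeowner's insurance = $1,134.36 annually
City property tax = $895.62 × 4 = $3,582.48 annually
Windstorm insurance = $2,613.84 annually
Combined annual = $4,264.32 + $1,134.36 + $3,582.48 + $2,613.84 = $11,595.00
Monthly escrow = $11,595.00 / 12 = $966.25
Shortage per month = $428.04 ÷ 12 = $35.67
Adjusted monthly = $966.25 + $35.67 = $1,001.92

$1,001.92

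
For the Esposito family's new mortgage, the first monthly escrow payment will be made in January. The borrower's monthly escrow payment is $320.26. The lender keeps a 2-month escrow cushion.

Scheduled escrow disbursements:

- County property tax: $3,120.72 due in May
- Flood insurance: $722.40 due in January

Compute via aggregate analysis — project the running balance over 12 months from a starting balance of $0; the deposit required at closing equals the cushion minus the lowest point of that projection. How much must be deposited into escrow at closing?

$2,882.34

Cushion = 2 × $320.26 = $640.52
Trial balance (start $0, +$320.26 each month, − disbursements):
  Jan: +$320.26 − $722.40 → -$402.14
  Feb: +$320.26 → -$81.88
  Mar: +$320.26 → $238.38
  Apr: +$320.26 → $558.64
  May: +$320.26 − $3,120.72 → -$2,241.82
  Jun: +$320.26 → -$1,921.56
  Jul: +$320.26 → -$1,601.30
  Aug: +$320.26 → -$1,281.04
  Sep: +$320.26 → -$960.78
  Oct: +$320.26 → -$640.52
  Nov: +$320.26 → -$320.26
  Dec: +$320.26 → $0.00
Lowest trial balance = -$2,241.82 (May)
Initial deposit = cushion − low point = $640.52 − (-$2,241.82) = $2,882.34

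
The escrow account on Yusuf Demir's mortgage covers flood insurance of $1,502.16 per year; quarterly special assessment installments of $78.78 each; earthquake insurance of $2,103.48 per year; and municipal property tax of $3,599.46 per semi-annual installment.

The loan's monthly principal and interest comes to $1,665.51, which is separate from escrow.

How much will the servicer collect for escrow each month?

$926.64

Flood insurance — $1,502.16 per year
Special assessment — $78.78 × 4 = $315.12 per year
Earthquake insurance — $2,103.48 per year
Municipal property tax — $3,599.46 × 2 = $7,198.92 per year
Combined annual = $1,502.16 + $315.12 + $2,103.48 + $7,198.92 = $11,119.68
Monthly = $11,119.68 ÷ 12 = $926.64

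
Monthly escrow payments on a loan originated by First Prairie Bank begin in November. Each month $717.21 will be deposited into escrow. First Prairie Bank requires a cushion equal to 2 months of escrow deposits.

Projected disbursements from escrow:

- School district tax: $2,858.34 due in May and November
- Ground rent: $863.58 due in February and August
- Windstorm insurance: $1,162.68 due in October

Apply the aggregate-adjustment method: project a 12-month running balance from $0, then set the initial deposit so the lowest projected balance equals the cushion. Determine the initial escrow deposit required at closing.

$3,575.55

Cushion = 2 × $717.21 = $1,434.42
Trial balance (start $0, +$717.21 each month, − disbursements):
  Nov: +$717.21 − $2,858.34 → -$2,141.13
  Dec: +$717.21 → -$1,423.92
  Jan: +$717.21 → -$706.71
  Feb: +$717.21 − $863.58 → -$853.08
  Mar: +$717.21 → -$135.87
  Apr: +$717.21 → $581.34
  May: +$717.21 − $2,858.34 → -$1,559.79
  Jun: +$717.21 → -$842.58
  Jul: +$717.21 → -$125.37
  Aug: +$717.21 − $863.58 → -$271.74
  Sep: +$717.21 → $445.47
  Oct: +$717.21 − $1,162.68 → $0.00
Lowest trial balance = -$2,141.13 (Nov)
Initial deposit = cushion − low point = $1,434.42 − (-$2,141.13) = $3,575.55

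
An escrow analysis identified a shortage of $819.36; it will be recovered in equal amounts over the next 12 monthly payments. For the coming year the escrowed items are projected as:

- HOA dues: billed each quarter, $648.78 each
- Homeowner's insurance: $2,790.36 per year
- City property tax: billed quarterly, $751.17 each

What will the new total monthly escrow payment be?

HOA dues — $648.78 × 4 = $2,595.12/yr
Homeowner's insurance — $2,790.36/yr
City property tax — $751.17 × 4 = $3,004.68/yr
Total annual escrow = $2,595.12 + $2,790.36 + $3,004.68 = $8,390.16
Per month = $8,390.16 / 12 = $699.18
Monthly shortage recovery: $819.36 ÷ 12 = $68.28
New monthly escrow = $699.18 + $68.28 = $767.46

$767.46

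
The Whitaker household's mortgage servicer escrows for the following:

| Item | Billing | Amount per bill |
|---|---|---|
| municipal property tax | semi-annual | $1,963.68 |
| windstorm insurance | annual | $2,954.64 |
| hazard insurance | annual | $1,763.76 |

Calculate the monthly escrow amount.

Municipal property tax — $1,963.68 × 2 = $3,927.36
Windstorm insurance — $2,954.64
Hazard insurance — $1,763.76
Annual escrow total = $3,927.36 + $2,954.64 + $1,763.76 = $8,645.76
Monthly escrow = $8,645.76 / 12 = $720.48

$720.48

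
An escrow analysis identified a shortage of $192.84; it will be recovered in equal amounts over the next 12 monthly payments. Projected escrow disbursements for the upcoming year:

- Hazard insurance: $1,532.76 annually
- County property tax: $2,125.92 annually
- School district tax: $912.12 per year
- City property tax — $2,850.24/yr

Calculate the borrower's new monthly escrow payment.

Hazard insurance: $1,532.76/yr
County property tax: $2,125.92/yr
School district tax: $912.12/yr
City property tax: $2,850.24/yr
Total annual escrow = $1,532.76 + $2,125.92 + $912.12 + $2,850.24 = $7,421.04
Monthly = $7,421.04 / 12 = $618.42
Shortage per month = $192.84 ÷ 12 = $16.07
Adjusted monthly = $618.42 + $16.07 = $634.49

$634.49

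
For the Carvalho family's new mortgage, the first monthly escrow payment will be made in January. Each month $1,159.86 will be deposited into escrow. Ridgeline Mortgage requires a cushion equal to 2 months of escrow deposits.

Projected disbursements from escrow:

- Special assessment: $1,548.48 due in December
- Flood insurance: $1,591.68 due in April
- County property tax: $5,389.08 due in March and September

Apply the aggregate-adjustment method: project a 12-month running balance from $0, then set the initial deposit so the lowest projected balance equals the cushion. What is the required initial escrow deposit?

Cushion = 2 × $1,159.86 = $2,319.72
Trial balance (start $0, +$1,159.86 each month, − disbursements):
  Jan: +$1,159.86 → $1,159.86
  Feb: +$1,159.86 → $2,319.72
  Mar: +$1,159.86 − $5,389.08 → -$1,909.50
  Apr: +$1,159.86 − $1,591.68 → -$2,341.32
  May: +$1,159.86 → -$1,181.46
  Jun: +$1,159.86 → -$21.60
  Jul: +$1,159.86 → $1,138.26
  Aug: +$1,159.86 → $2,298.12
  Sep: +$1,159.86 − $5,389.08 → -$1,931.10
  Oct: +$1,159.86 → -$771.24
  Nov: +$1,159.86 → $388.62
  Dec: +$1,159.86 − $1,548.48 → $0.00
Lowest trial balance = -$2,341.32 (Apr)
Initial deposit = cushion − low point = $2,319.72 − (-$2,341.32) = $4,661.04

$4,661.04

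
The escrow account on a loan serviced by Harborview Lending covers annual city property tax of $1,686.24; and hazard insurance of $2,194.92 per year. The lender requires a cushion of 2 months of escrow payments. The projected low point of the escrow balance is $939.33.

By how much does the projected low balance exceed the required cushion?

$292.47

City property tax = $1,686.24/yr
Hazard insurance = $2,194.92/yr
Total annual escrow = $1,686.24 + $2,194.92 = $3,881.16
Monthly = $3,881.16 ÷ 12 = $323.43
Required reserve = 2 × $323.43 = $646.86
Excess over cushion: $939.33 − $646.86 = $292.47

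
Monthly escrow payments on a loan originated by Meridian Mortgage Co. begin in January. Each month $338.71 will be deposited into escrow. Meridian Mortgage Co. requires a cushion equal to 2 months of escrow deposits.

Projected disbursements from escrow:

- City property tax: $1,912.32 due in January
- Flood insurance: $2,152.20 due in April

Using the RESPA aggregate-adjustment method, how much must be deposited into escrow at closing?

$3,387.10

Cushion = 2 × $338.71 = $677.42
Trial balance (start $0, +$338.71 each month, − disbursements):
  Jan: +$338.71 − $1,912.32 → -$1,573.61
  Feb: +$338.71 → -$1,234.90
  Mar: +$338.71 → -$896.19
  Apr: +$338.71 − $2,152.20 → -$2,709.68
  May: +$338.71 → -$2,370.97
  Jun: +$338.71 → -$2,032.26
  Jul: +$338.71 → -$1,693.55
  Aug: +$338.71 → -$1,354.84
  Sep: +$338.71 → -$1,016.13
  Oct: +$338.71 → -$677.42
  Nov: +$338.71 → -$338.71
  Dec: +$338.71 → $0.00
Lowest trial balance = -$2,709.68 (Apr)
Initial deposit = cushion − low point = $677.42 − (-$2,709.68) = $3,387.10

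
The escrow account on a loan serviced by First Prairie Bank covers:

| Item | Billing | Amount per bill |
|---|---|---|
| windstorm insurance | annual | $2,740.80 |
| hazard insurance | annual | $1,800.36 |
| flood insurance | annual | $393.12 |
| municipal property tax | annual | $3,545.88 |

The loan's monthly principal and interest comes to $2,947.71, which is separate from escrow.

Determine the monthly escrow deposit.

Windstorm insurance = $2,740.80/yr
Hazard insurance = $1,800.36/yr
Flood insurance = $393.12/yr
Municipal property tax = $3,545.88/yr
Combined annual = $8,480.16
Per month = $8,480.16 ÷ 12 = $706.68

$706.68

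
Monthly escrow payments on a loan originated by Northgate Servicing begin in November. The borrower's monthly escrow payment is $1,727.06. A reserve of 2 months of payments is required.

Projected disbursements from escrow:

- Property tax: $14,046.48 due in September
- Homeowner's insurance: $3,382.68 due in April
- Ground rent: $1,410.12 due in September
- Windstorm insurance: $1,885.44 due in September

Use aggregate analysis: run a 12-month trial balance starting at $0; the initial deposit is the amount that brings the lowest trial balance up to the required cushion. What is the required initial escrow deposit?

Cushion = 2 × $1,727.06 = $3,454.12
Trial balance (start $0, +$1,727.06 each month, − disbursements):
  Nov: +$1,727.06 → $1,727.06
  Dec: +$1,727.06 → $3,454.12
  Jan: +$1,727.06 → $5,181.18
  Feb: +$1,727.06 → $6,908.24
  Mar: +$1,727.06 → $8,635.30
  Apr: +$1,727.06 − $3,382.68 → $6,979.68
  May: +$1,727.06 → $8,706.74
  Jun: +$1,727.06 → $10,433.80
  Jul: +$1,727.06 → $12,160.86
  Aug: +$1,727.06 → $13,887.92
  Sep: +$1,727.06 − $17,342.04 → -$1,727.06
  Oct: +$1,727.06 → $0.00
Lowest trial balance = -$1,727.06 (Sep)
Initial deposit = cushion − low point = $3,454.12 − (-$1,727.06) = $5,181.18

$5,181.18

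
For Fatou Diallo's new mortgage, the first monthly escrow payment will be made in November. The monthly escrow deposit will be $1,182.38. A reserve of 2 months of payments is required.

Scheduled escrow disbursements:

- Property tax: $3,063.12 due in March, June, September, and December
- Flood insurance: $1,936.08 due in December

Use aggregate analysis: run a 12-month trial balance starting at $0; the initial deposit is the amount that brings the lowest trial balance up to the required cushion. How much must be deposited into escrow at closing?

Cushion = 2 × $1,182.38 = $2,364.76
Trial balance (start $0, +$1,182.38 each month, − disbursements):
  Nov: +$1,182.38 → $1,182.38
  Dec: +$1,182.38 − $4,999.20 → -$2,634.44
  Jan: +$1,182.38 → -$1,452.06
  Feb: +$1,182.38 → -$269.68
  Mar: +$1,182.38 − $3,063.12 → -$2,150.42
  Apr: +$1,182.38 → -$968.04
  May: +$1,182.38 → $214.34
  Jun: +$1,182.38 − $3,063.12 → -$1,666.40
  Jul: +$1,182.38 → -$484.02
  Aug: +$1,182.38 → $698.36
  Sep: +$1,182.38 − $3,063.12 → -$1,182.38
  Oct: +$1,182.38 → $0.00
Lowest trial balance = -$2,634.44 (Dec)
Initial deposit = cushion − low point = $2,364.76 − (-$2,634.44) = $4,999.20

$4,999.20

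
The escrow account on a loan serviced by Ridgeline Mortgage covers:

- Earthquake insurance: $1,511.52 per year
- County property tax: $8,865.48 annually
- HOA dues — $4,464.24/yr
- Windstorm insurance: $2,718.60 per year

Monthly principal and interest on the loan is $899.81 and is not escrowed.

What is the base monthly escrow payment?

$1,463.32

Earthquake insurance — $1,511.52 annually
County property tax — $8,865.48 annually
HOA dues — $4,464.24 annually
Windstorm insurance — $2,718.60 annually
Total per year = $1,511.52 + $8,865.48 + $4,464.24 + $2,718.60 = $17,559.84
Per month = $17,559.84 / 12 = $1,463.32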